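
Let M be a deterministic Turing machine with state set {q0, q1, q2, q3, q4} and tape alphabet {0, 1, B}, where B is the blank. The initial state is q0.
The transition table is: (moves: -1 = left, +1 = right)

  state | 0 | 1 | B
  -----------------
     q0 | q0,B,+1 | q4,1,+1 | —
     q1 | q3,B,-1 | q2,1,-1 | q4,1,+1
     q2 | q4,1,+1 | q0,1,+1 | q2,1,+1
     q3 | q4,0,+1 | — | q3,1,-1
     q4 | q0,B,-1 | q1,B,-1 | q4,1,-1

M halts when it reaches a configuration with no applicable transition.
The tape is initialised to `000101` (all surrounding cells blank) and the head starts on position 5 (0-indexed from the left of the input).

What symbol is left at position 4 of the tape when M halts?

B

q0 | 00010[1]B   read 1 → write 1, move +1, go to q4
q4 | 000101[B]   read B → write 1, move -1, go to q4
q4 | 00010[1]1   read 1 → write B, move -1, go to q1
q1 | 0001[0]B1   read 0 → write B, move -1, go to q3
q3 | 000[1]BB1
Cell 4 holds B when M halts.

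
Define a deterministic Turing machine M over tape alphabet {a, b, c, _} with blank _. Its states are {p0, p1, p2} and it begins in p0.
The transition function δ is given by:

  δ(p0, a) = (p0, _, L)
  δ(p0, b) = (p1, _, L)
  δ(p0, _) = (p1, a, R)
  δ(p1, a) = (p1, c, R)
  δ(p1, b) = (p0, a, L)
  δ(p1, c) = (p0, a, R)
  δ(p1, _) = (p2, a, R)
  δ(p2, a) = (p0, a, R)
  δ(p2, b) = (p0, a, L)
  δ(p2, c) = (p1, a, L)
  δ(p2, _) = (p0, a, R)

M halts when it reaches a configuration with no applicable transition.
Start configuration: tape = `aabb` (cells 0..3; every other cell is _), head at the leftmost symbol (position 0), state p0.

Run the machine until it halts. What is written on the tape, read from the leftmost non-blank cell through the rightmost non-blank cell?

aac_a

p0 | _[a]abb   read a → write _, move L, go to p0
p0 | [_]_abb   read _ → write a, move R, go to p1
p1 | a[_]abb   read _ → write a, move R, go to p2
p2 | aa[a]bb   read a → write a, move R, go to p0
p0 | aaa[b]b   read b → write _, move L, go to p1
p1 | aa[a]_b   read a → write c, move R, go to p1
p1 | aac[_]b   read _ → write a, move R, go to p2
p2 | aaca[b]   read b → write a, move L, go to p0
p0 | aac[a]a   read a → write _, move L, go to p0
p0 | aa[c]_a
The non-blank tape span at halt is aac_a.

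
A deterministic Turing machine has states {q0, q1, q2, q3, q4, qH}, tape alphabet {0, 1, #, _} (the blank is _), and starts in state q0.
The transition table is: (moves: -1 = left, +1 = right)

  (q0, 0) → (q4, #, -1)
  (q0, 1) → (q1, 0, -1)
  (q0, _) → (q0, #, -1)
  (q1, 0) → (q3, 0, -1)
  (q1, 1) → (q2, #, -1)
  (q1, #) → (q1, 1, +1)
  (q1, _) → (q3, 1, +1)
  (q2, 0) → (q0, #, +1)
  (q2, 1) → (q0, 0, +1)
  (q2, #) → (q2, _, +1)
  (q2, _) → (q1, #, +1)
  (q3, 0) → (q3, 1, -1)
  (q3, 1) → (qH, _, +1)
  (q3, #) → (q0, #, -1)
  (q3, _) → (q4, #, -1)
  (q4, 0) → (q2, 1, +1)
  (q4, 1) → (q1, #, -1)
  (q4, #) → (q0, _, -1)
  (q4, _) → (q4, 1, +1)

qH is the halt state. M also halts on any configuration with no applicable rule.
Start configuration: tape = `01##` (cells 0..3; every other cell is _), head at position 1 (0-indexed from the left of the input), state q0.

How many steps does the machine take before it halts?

9

state=q0 head=1 tape=___0[1]##   (q0,1)→(q1,0,-1)
state=q1 head=0 tape=___[0]0##   (q1,0)→(q3,0,-1)
state=q3 head=-1 tape=__[_]00##   (q3,_)→(q4,#,-1)
state=q4 head=-2 tape=_[_]#00##   (q4,_)→(q4,1,+1)
state=q4 head=-1 tape=_1[#]00##   (q4,#)→(q0,_,-1)
state=q0 head=-2 tape=_[1]_00##   (q0,1)→(q1,0,-1)
state=q1 head=-3 tape=[_]0_00##   (q1,_)→(q3,1,+1)
state=q3 head=-2 tape=1[0]_00##   (q3,0)→(q3,1,-1)
state=q3 head=-3 tape=[1]1_00##   (q3,1)→(qH,_,+1)
state=qH head=-2 tape=_[1]_00##
M halts after 9 transitions.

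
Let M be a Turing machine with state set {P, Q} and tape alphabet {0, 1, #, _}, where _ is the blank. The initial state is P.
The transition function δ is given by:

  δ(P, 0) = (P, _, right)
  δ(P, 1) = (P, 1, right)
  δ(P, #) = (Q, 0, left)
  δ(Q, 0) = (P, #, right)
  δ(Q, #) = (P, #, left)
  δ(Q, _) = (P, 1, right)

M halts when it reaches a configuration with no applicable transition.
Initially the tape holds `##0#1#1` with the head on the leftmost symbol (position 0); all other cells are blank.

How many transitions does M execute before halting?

12

state=P head=0 tape=_[#]#0#1#1   (P,#)→(Q,0,left)
state=Q head=-1 tape=[_]0#0#1#1   (Q,_)→(P,1,right)
state=P head=0 tape=1[0]#0#1#1   (P,0)→(P,_,right)
state=P head=1 tape=1_[#]0#1#1   (P,#)→(Q,0,left)
state=Q head=0 tape=1[_]00#1#1   (Q,_)→(P,1,right)
state=P head=1 tape=11[0]0#1#1   (P,0)→(P,_,right)
state=P head=2 tape=11_[0]#1#1   (P,0)→(P,_,right)
state=P head=3 tape=11__[#]1#1   (P,#)→(Q,0,left)
state=Q head=2 tape=11_[_]01#1   (Q,_)→(P,1,right)
state=P head=3 tape=11_1[0]1#1   (P,0)→(P,_,right)
state=P head=4 tape=11_1_[1]#1   (P,1)→(P,1,right)
state=P head=5 tape=11_1_1[#]1   (P,#)→(Q,0,left)
state=Q head=4 tape=11_1_[1]01
M halts after 12 transitions.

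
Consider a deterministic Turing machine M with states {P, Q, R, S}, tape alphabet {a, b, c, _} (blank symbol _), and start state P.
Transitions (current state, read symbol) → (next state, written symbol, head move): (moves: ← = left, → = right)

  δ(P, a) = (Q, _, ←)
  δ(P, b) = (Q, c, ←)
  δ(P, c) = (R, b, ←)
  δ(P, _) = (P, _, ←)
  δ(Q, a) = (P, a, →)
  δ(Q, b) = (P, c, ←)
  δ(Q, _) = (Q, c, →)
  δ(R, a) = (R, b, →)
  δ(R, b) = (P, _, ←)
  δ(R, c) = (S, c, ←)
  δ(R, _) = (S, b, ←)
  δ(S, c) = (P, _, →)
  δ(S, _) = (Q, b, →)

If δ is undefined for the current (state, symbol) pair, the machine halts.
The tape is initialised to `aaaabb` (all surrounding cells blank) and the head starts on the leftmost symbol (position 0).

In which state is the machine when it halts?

state=P head=0 tape=_[a]aaabb   (P,a)→(Q,_,←)
state=Q head=-1 tape=[_]_aaabb   (Q,_)→(Q,c,→)
state=Q head=0 tape=c[_]aaabb   (Q,_)→(Q,c,→)
state=Q head=1 tape=cc[a]aabb   (Q,a)→(P,a,→)
state=P head=2 tape=cca[a]abb   (P,a)→(Q,_,←)
state=Q head=1 tape=cc[a]_abb   (Q,a)→(P,a,→)
state=P head=2 tape=cca[_]abb   (P,_)→(P,_,←)
state=P head=1 tape=cc[a]_abb   (P,a)→(Q,_,←)
state=Q head=0 tape=c[c]__abb
No transition is defined for (Q, c); M halts in state Q.

Q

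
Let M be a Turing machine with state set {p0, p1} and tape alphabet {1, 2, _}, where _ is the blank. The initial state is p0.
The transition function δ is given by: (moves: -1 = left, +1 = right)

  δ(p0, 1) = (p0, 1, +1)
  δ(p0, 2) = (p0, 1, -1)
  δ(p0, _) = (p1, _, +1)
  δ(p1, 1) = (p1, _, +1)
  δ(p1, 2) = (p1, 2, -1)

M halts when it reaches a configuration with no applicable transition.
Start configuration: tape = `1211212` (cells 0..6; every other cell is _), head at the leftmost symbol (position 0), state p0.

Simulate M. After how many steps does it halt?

14

state=p0 head=0 tape=[1]211212__   (p0,1)→(p0,1,+1)
state=p0 head=1 tape=1[2]11212__   (p0,2)→(p0,1,-1)
state=p0 head=0 tape=[1]111212__   (p0,1)→(p0,1,+1)
state=p0 head=1 tape=1[1]11212__   (p0,1)→(p0,1,+1)
state=p0 head=2 tape=11[1]1212__   (p0,1)→(p0,1,+1)
state=p0 head=3 tape=111[1]212__   (p0,1)→(p0,1,+1)
state=p0 head=4 tape=1111[2]12__   (p0,2)→(p0,1,-1)
state=p0 head=3 tape=111[1]112__   (p0,1)→(p0,1,+1)
state=p0 head=4 tape=1111[1]12__   (p0,1)→(p0,1,+1)
state=p0 head=5 tape=11111[1]2__   (p0,1)→(p0,1,+1)
state=p0 head=6 tape=111111[2]__   (p0,2)→(p0,1,-1)
state=p0 head=5 tape=11111[1]1__   (p0,1)→(p0,1,+1)
state=p0 head=6 tape=111111[1]__   (p0,1)→(p0,1,+1)
state=p0 head=7 tape=1111111[_]_   (p0,_)→(p1,_,+1)
state=p1 head=8 tape=1111111_[_]
M halts after 14 transitions.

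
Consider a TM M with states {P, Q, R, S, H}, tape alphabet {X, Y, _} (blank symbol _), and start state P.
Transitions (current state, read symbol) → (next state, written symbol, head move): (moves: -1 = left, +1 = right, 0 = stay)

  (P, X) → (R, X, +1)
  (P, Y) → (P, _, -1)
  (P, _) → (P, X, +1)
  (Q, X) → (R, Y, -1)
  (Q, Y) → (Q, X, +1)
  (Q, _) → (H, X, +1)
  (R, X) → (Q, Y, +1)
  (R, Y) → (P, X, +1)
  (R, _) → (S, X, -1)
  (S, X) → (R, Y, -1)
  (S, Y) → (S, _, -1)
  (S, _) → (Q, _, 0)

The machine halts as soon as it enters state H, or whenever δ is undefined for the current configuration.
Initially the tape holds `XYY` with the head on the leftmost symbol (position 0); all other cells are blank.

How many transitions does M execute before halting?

state=P head=0 tape=[X]YY__   (P,X)→(R,X,+1)
state=R head=1 tape=X[Y]Y__   (R,Y)→(P,X,+1)
state=P head=2 tape=XX[Y]__   (P,Y)→(P,_,-1)
state=P head=1 tape=X[X]___   (P,X)→(R,X,+1)
state=R head=2 tape=XX[_]__   (R,_)→(S,X,-1)
state=S head=1 tape=X[X]X__   (S,X)→(R,Y,-1)
state=R head=0 tape=[X]YX__   (R,X)→(Q,Y,+1)
state=Q head=1 tape=Y[Y]X__   (Q,Y)→(Q,X,+1)
state=Q head=2 tape=YX[X]__   (Q,X)→(R,Y,-1)
state=R head=1 tape=Y[X]Y__   (R,X)→(Q,Y,+1)
state=Q head=2 tape=YY[Y]__   (Q,Y)→(Q,X,+1)
state=Q head=3 tape=YYX[_]_   (Q,_)→(H,X,+1)
state=H head=4 tape=YYXX[_]
M halts after 12 transitions.

12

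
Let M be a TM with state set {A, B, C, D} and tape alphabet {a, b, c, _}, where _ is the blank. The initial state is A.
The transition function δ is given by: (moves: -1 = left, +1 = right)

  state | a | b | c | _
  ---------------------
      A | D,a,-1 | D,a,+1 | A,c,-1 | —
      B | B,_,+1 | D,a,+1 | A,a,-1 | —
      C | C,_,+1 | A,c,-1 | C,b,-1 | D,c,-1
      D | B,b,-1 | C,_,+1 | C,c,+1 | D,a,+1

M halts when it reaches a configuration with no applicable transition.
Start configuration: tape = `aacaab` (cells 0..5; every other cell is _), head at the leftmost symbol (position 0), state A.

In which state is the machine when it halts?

A

state=A head=0 tape=_[a]acaab   (A,a)→(D,a,-1)
state=D head=-1 tape=[_]aacaab   (D,_)→(D,a,+1)
state=D head=0 tape=a[a]acaab   (D,a)→(B,b,-1)
state=B head=-1 tape=[a]bacaab   (B,a)→(B,_,+1)
state=B head=0 tape=_[b]acaab   (B,b)→(D,a,+1)
state=D head=1 tape=_a[a]caab   (D,a)→(B,b,-1)
state=B head=0 tape=_[a]bcaab   (B,a)→(B,_,+1)
state=B head=1 tape=__[b]caab   (B,b)→(D,a,+1)
state=D head=2 tape=__a[c]aab   (D,c)→(C,c,+1)
state=C head=3 tape=__ac[a]ab   (C,a)→(C,_,+1)
state=C head=4 tape=__ac_[a]b   (C,a)→(C,_,+1)
state=C head=5 tape=__ac__[b]   (C,b)→(A,c,-1)
state=A head=4 tape=__ac_[_]c
No transition is defined for (A, _); M halts in state A.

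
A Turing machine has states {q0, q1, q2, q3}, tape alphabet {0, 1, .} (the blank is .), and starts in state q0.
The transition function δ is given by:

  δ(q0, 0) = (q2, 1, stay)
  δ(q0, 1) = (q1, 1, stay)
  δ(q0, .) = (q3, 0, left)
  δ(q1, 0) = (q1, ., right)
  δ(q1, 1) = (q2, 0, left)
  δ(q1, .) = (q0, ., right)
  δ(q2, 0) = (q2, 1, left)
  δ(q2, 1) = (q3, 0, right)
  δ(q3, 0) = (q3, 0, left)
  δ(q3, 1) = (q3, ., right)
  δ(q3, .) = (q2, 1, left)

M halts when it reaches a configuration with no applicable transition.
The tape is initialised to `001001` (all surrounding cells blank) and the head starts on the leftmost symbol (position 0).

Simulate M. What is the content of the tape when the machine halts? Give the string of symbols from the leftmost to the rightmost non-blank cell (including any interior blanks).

state=q0 head=0 tape=..[0]01001   (q0,0)→(q2,1,stay)
state=q2 head=0 tape=..[1]01001   (q2,1)→(q3,0,right)
state=q3 head=1 tape=..0[0]1001   (q3,0)→(q3,0,left)
state=q3 head=0 tape=..[0]01001   (q3,0)→(q3,0,left)
state=q3 head=-1 tape=.[.]001001   (q3,.)→(q2,1,left)
state=q2 head=-2 tape=[.]1001001
The non-blank tape span at halt is 1001001.

1001001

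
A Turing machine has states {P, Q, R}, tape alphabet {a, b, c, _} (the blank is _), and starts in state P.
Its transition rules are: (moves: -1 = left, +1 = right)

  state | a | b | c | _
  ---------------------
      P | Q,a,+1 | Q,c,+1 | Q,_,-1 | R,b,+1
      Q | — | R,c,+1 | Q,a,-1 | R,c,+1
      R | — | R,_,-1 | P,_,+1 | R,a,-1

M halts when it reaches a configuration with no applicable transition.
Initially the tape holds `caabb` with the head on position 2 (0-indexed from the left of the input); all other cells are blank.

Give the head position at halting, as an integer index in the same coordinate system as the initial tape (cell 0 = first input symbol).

state=P head=2 tape=ca[a]bb_   (P,a)→(Q,a,+1)
state=Q head=3 tape=caa[b]b_   (Q,b)→(R,c,+1)
state=R head=4 tape=caac[b]_   (R,b)→(R,_,-1)
state=R head=3 tape=caa[c]__   (R,c)→(P,_,+1)
state=P head=4 tape=caa_[_]_   (P,_)→(R,b,+1)
state=R head=5 tape=caa_b[_]   (R,_)→(R,a,-1)
state=R head=4 tape=caa_[b]a   (R,b)→(R,_,-1)
state=R head=3 tape=caa[_]_a   (R,_)→(R,a,-1)
state=R head=2 tape=ca[a]a_a
At halt the head is at cell 2.

2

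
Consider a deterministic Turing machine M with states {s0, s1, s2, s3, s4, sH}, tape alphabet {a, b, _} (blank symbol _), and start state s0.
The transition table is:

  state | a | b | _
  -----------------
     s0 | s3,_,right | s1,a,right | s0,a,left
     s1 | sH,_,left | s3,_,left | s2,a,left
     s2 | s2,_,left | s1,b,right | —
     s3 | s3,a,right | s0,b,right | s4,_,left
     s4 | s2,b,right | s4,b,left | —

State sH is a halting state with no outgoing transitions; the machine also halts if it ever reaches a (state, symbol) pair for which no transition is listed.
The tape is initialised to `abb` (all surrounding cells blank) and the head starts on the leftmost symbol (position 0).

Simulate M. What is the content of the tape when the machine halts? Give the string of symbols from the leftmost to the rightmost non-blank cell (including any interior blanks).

b_a

state=s0 head=0 tape=[a]bb_   (s0,a)→(s3,_,right)
state=s3 head=1 tape=_[b]b_   (s3,b)→(s0,b,right)
state=s0 head=2 tape=_b[b]_   (s0,b)→(s1,a,right)
state=s1 head=3 tape=_ba[_]   (s1,_)→(s2,a,left)
state=s2 head=2 tape=_b[a]a   (s2,a)→(s2,_,left)
state=s2 head=1 tape=_[b]_a   (s2,b)→(s1,b,right)
state=s1 head=2 tape=_b[_]a   (s1,_)→(s2,a,left)
state=s2 head=1 tape=_[b]aa   (s2,b)→(s1,b,right)
state=s1 head=2 tape=_b[a]a   (s1,a)→(sH,_,left)
state=sH head=1 tape=_[b]_a
The non-blank tape span at halt is b_a.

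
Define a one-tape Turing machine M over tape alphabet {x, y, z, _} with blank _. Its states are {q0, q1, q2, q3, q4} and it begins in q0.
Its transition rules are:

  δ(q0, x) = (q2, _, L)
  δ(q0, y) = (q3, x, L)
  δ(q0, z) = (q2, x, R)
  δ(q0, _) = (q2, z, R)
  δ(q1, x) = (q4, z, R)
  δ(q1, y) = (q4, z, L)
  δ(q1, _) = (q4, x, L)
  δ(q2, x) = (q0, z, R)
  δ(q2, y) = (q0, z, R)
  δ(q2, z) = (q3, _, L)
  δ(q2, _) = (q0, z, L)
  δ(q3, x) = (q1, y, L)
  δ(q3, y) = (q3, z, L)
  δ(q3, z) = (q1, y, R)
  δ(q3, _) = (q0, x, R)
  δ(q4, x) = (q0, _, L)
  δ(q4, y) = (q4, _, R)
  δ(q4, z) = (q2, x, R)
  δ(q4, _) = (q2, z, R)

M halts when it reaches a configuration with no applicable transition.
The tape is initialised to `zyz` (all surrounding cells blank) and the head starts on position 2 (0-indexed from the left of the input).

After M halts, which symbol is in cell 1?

z

state=q0 head=2 tape=zy[z]_   (q0,z)→(q2,x,R)
state=q2 head=3 tape=zyx[_]   (q2,_)→(q0,z,L)
state=q0 head=2 tape=zy[x]z   (q0,x)→(q2,_,L)
state=q2 head=1 tape=z[y]_z   (q2,y)→(q0,z,R)
state=q0 head=2 tape=zz[_]z   (q0,_)→(q2,z,R)
state=q2 head=3 tape=zzz[z]   (q2,z)→(q3,_,L)
state=q3 head=2 tape=zz[z]_   (q3,z)→(q1,y,R)
state=q1 head=3 tape=zzy[_]   (q1,_)→(q4,x,L)
state=q4 head=2 tape=zz[y]x   (q4,y)→(q4,_,R)
state=q4 head=3 tape=zz_[x]   (q4,x)→(q0,_,L)
state=q0 head=2 tape=zz[_]_   (q0,_)→(q2,z,R)
state=q2 head=3 tape=zzz[_]   (q2,_)→(q0,z,L)
state=q0 head=2 tape=zz[z]z   (q0,z)→(q2,x,R)
state=q2 head=3 tape=zzx[z]   (q2,z)→(q3,_,L)
state=q3 head=2 tape=zz[x]_   (q3,x)→(q1,y,L)
state=q1 head=1 tape=z[z]y_
Cell 1 holds z when M halts.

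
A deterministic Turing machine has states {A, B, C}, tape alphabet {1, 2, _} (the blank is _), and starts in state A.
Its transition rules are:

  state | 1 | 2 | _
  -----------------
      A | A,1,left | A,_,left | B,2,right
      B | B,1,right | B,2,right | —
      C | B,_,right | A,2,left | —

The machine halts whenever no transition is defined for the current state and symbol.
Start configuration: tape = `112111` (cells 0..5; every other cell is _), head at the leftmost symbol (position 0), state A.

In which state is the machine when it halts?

B

A | _[1]12111_   read 1 → write 1, move left, go to A
A | [_]112111_   read _ → write 2, move right, go to B
B | 2[1]12111_   read 1 → write 1, move right, go to B
B | 21[1]2111_   read 1 → write 1, move right, go to B
B | 211[2]111_   read 2 → write 2, move right, go to B
B | 2112[1]11_   read 1 → write 1, move right, go to B
B | 21121[1]1_   read 1 → write 1, move right, go to B
B | 211211[1]_   read 1 → write 1, move right, go to B
B | 2112111[_]
No transition is defined for (B, _); M halts in state B.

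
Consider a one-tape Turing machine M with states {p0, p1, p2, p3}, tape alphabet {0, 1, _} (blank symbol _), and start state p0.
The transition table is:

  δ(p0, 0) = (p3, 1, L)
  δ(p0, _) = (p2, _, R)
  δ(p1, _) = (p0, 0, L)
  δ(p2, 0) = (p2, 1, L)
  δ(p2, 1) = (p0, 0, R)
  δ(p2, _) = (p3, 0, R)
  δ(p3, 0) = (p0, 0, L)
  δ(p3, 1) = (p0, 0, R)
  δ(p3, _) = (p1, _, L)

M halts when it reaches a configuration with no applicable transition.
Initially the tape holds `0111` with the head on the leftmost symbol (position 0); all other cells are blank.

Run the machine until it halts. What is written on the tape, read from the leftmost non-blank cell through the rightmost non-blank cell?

p0 | ___[0]111   read 0 → write 1, move L, go to p3
p3 | __[_]1111   read _ → write _, move L, go to p1
p1 | _[_]_1111   read _ → write 0, move L, go to p0
p0 | [_]0_1111   read _ → write _, move R, go to p2
p2 | _[0]_1111   read 0 → write 1, move L, go to p2
p2 | [_]1_1111   read _ → write 0, move R, go to p3
p3 | 0[1]_1111   read 1 → write 0, move R, go to p0
p0 | 00[_]1111   read _ → write _, move R, go to p2
p2 | 00_[1]111   read 1 → write 0, move R, go to p0
p0 | 00_0[1]11
The non-blank tape span at halt is 00_0111.

00_0111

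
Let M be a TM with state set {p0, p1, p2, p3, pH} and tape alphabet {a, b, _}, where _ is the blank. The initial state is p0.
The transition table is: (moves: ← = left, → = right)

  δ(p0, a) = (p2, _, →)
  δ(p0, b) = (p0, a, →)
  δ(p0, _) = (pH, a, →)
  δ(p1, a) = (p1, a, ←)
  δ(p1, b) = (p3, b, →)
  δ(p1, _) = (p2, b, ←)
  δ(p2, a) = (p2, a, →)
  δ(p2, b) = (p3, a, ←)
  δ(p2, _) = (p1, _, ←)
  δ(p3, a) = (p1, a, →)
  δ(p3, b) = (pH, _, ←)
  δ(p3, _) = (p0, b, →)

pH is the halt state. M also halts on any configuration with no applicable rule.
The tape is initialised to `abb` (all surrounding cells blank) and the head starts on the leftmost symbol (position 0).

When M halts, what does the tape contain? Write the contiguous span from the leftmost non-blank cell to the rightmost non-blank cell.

ab

p0 | _[a]bb_   read a → write _, move →, go to p2
p2 | __[b]b_   read b → write a, move ←, go to p3
p3 | _[_]ab_   read _ → write b, move →, go to p0
p0 | _b[a]b_   read a → write _, move →, go to p2
p2 | _b_[b]_   read b → write a, move ←, go to p3
p3 | _b[_]a_   read _ → write b, move →, go to p0
p0 | _bb[a]_   read a → write _, move →, go to p2
p2 | _bb_[_]   read _ → write _, move ←, go to p1
p1 | _bb[_]_   read _ → write b, move ←, go to p2
p2 | _b[b]b_   read b → write a, move ←, go to p3
p3 | _[b]ab_   read b → write _, move ←, go to pH
pH | [_]_ab_
The non-blank tape span at halt is ab.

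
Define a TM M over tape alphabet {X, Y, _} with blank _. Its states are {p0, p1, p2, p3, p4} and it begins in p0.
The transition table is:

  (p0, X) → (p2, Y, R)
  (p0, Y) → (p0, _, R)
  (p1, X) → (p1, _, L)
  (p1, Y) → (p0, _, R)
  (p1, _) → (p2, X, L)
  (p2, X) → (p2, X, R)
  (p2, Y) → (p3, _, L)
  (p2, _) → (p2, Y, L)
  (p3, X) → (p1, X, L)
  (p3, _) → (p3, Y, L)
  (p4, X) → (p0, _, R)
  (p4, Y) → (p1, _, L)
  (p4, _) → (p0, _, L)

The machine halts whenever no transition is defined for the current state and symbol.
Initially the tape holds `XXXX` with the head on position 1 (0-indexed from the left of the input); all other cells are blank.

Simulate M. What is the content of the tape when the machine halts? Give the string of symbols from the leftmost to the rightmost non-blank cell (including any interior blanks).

p0 | X[X]XX_   read X → write Y, move R, go to p2
p2 | XY[X]X_   read X → write X, move R, go to p2
p2 | XYX[X]_   read X → write X, move R, go to p2
p2 | XYXX[_]   read _ → write Y, move L, go to p2
p2 | XYX[X]Y   read X → write X, move R, go to p2
p2 | XYXX[Y]   read Y → write _, move L, go to p3
p3 | XYX[X]_   read X → write X, move L, go to p1
p1 | XY[X]X_   read X → write _, move L, go to p1
p1 | X[Y]_X_   read Y → write _, move R, go to p0
p0 | X_[_]X_
The non-blank tape span at halt is X__X.

X__X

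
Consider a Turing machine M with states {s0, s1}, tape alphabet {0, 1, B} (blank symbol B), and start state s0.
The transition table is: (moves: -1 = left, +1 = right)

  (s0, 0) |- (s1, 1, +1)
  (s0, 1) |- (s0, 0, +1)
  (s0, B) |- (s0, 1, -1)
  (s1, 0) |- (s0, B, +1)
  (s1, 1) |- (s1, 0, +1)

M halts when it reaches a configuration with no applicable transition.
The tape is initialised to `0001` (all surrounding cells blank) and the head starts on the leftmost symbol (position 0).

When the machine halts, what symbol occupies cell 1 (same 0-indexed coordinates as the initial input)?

B

s0 | [0]001B   read 0 → write 1, move +1, go to s1
s1 | 1[0]01B   read 0 → write B, move +1, go to s0
s0 | 1B[0]1B   read 0 → write 1, move +1, go to s1
s1 | 1B1[1]B   read 1 → write 0, move +1, go to s1
s1 | 1B10[B]
Cell 1 holds B when M halts.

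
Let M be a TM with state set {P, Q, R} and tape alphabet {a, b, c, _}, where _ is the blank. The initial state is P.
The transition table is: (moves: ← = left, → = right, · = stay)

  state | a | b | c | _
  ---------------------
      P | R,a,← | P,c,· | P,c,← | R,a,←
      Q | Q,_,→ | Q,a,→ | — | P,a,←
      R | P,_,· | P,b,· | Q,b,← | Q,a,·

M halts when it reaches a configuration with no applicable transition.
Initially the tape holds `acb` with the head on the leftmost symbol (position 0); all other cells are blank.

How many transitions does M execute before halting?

state=P head=0 tape=_[a]cb   (P,a)→(R,a,←)
state=R head=-1 tape=[_]acb   (R,_)→(Q,a,·)
state=Q head=-1 tape=[a]acb   (Q,a)→(Q,_,→)
state=Q head=0 tape=_[a]cb   (Q,a)→(Q,_,→)
state=Q head=1 tape=__[c]b
M halts after 4 transitions.

4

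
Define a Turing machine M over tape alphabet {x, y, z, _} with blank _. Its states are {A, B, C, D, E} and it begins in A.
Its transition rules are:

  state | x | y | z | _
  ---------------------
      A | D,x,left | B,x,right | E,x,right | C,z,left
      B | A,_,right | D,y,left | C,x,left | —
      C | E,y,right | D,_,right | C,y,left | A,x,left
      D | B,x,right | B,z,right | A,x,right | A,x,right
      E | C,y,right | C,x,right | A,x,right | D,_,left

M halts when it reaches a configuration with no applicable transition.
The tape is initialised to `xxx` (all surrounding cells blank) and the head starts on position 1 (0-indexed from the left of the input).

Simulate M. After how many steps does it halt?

21

state=A head=1 tape=x[x]x__   (A,x)→(D,x,left)
state=D head=0 tape=[x]xx__   (D,x)→(B,x,right)
state=B head=1 tape=x[x]x__   (B,x)→(A,_,right)
state=A head=2 tape=x_[x]__   (A,x)→(D,x,left)
state=D head=1 tape=x[_]x__   (D,_)→(A,x,right)
state=A head=2 tape=xx[x]__   (A,x)→(D,x,left)
state=D head=1 tape=x[x]x__   (D,x)→(B,x,right)
state=B head=2 tape=xx[x]__   (B,x)→(A,_,right)
state=A head=3 tape=xx_[_]_   (A,_)→(C,z,left)
state=C head=2 tape=xx[_]z_   (C,_)→(A,x,left)
state=A head=1 tape=x[x]xz_   (A,x)→(D,x,left)
state=D head=0 tape=[x]xxz_   (D,x)→(B,x,right)
state=B head=1 tape=x[x]xz_   (B,x)→(A,_,right)
state=A head=2 tape=x_[x]z_   (A,x)→(D,x,left)
state=D head=1 tape=x[_]xz_   (D,_)→(A,x,right)
state=A head=2 tape=xx[x]z_   (A,x)→(D,x,left)
state=D head=1 tape=x[x]xz_   (D,x)→(B,x,right)
state=B head=2 tape=xx[x]z_   (B,x)→(A,_,right)
state=A head=3 tape=xx_[z]_   (A,z)→(E,x,right)
state=E head=4 tape=xx_x[_]   (E,_)→(D,_,left)
state=D head=3 tape=xx_[x]_   (D,x)→(B,x,right)
state=B head=4 tape=xx_x[_]
M halts after 21 transitions.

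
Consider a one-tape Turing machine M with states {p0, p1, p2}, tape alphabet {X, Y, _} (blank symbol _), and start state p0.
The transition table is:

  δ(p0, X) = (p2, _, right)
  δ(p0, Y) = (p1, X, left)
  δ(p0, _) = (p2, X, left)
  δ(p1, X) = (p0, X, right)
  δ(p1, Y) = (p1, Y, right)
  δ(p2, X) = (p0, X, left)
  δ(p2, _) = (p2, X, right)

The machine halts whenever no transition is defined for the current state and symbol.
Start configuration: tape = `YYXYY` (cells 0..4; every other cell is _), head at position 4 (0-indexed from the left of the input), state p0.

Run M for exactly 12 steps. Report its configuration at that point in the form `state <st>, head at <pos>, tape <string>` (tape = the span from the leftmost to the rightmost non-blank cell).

state p1, head at 0, tape YXXXXX

p0 | YYXY[Y]_   read Y → write X, move left, go to p1
p1 | YYX[Y]X_   read Y → write Y, move right, go to p1
p1 | YYXY[X]_   read X → write X, move right, go to p0
p0 | YYXYX[_]   read _ → write X, move left, go to p2
p2 | YYXY[X]X   read X → write X, move left, go to p0
p0 | YYX[Y]XX   read Y → write X, move left, go to p1
p1 | YY[X]XXX   read X → write X, move right, go to p0
p0 | YYX[X]XX   read X → write _, move right, go to p2
p2 | YYX_[X]X   read X → write X, move left, go to p0
p0 | YYX[_]XX   read _ → write X, move left, go to p2
p2 | YY[X]XXX   read X → write X, move left, go to p0
p0 | Y[Y]XXXX   read Y → write X, move left, go to p1
p1 | [Y]XXXXX
After 12 steps: state p1, head at 0, tape YXXXXX.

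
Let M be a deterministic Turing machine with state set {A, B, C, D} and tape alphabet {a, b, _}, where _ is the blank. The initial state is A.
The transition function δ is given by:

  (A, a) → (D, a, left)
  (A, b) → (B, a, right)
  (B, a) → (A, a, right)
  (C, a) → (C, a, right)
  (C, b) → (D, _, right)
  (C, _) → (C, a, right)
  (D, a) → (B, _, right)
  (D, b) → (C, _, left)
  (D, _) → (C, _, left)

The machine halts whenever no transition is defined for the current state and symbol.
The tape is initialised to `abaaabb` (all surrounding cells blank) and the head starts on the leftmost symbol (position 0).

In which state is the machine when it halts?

B

A | __[a]baaabb   read a → write a, move left, go to D
D | _[_]abaaabb   read _ → write _, move left, go to C
C | [_]_abaaabb   read _ → write a, move right, go to C
C | a[_]abaaabb   read _ → write a, move right, go to C
C | aa[a]baaabb   read a → write a, move right, go to C
C | aaa[b]aaabb   read b → write _, move right, go to D
D | aaa_[a]aabb   read a → write _, move right, go to B
B | aaa__[a]abb   read a → write a, move right, go to A
A | aaa__a[a]bb   read a → write a, move left, go to D
D | aaa__[a]abb   read a → write _, move right, go to B
B | aaa___[a]bb   read a → write a, move right, go to A
A | aaa___a[b]b   read b → write a, move right, go to B
B | aaa___aa[b]
No transition is defined for (B, b); M halts in state B.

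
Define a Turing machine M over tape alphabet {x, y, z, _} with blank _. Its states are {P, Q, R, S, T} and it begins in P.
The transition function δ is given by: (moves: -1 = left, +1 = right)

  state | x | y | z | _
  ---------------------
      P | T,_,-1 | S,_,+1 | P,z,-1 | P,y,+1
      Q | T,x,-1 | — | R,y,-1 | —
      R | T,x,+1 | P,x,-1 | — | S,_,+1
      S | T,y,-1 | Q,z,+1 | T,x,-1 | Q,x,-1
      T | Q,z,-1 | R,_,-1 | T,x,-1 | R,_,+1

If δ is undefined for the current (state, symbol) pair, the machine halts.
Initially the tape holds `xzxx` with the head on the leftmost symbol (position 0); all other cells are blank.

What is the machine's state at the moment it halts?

state=P head=0 tape=_[x]zxx   (P,x)→(T,_,-1)
state=T head=-1 tape=[_]_zxx   (T,_)→(R,_,+1)
state=R head=0 tape=_[_]zxx   (R,_)→(S,_,+1)
state=S head=1 tape=__[z]xx   (S,z)→(T,x,-1)
state=T head=0 tape=_[_]xxx   (T,_)→(R,_,+1)
state=R head=1 tape=__[x]xx   (R,x)→(T,x,+1)
state=T head=2 tape=__x[x]x   (T,x)→(Q,z,-1)
state=Q head=1 tape=__[x]zx   (Q,x)→(T,x,-1)
state=T head=0 tape=_[_]xzx   (T,_)→(R,_,+1)
state=R head=1 tape=__[x]zx   (R,x)→(T,x,+1)
state=T head=2 tape=__x[z]x   (T,z)→(T,x,-1)
state=T head=1 tape=__[x]xx   (T,x)→(Q,z,-1)
state=Q head=0 tape=_[_]zxx
No transition is defined for (Q, _); M halts in state Q.

Q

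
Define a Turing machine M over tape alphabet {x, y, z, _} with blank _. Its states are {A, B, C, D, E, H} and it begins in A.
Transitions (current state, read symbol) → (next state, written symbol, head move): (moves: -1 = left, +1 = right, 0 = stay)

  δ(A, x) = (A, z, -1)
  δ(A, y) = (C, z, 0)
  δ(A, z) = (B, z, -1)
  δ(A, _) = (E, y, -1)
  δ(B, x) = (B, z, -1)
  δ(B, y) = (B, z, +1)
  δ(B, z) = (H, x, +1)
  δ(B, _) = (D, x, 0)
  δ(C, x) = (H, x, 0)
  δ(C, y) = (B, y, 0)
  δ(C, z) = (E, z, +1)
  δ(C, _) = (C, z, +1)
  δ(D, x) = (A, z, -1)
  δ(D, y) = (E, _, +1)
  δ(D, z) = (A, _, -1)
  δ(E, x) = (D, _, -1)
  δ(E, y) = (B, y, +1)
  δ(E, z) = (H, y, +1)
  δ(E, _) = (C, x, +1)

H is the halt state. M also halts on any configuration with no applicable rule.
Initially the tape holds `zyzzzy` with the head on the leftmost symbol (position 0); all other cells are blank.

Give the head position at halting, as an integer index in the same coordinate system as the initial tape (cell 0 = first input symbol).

A | ___[z]yzzzy   read z → write z, move -1, go to B
B | __[_]zyzzzy   read _ → write x, move 0, go to D
D | __[x]zyzzzy   read x → write z, move -1, go to A
A | _[_]zzyzzzy   read _ → write y, move -1, go to E
E | [_]yzzyzzzy   read _ → write x, move +1, go to C
C | x[y]zzyzzzy   read y → write y, move 0, go to B
B | x[y]zzyzzzy   read y → write z, move +1, go to B
B | xz[z]zyzzzy   read z → write x, move +1, go to H
H | xzx[z]yzzzy
At halt the head is at cell 0.

0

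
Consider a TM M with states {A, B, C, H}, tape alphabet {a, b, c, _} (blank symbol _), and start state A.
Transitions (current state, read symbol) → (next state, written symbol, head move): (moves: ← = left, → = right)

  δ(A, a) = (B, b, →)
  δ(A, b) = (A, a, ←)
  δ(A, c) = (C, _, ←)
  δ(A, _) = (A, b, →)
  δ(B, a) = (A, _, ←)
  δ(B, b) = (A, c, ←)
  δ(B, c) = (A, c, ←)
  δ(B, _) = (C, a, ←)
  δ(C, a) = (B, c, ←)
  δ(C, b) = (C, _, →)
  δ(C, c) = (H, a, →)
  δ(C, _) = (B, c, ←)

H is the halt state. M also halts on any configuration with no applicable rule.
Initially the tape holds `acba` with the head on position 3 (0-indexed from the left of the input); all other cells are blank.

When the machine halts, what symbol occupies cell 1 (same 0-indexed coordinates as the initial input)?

a

A | acb[a]_   read a → write b, move →, go to B
B | acbb[_]   read _ → write a, move ←, go to C
C | acb[b]a   read b → write _, move →, go to C
C | acb_[a]   read a → write c, move ←, go to B
B | acb[_]c   read _ → write a, move ←, go to C
C | ac[b]ac   read b → write _, move →, go to C
C | ac_[a]c   read a → write c, move ←, go to B
B | ac[_]cc   read _ → write a, move ←, go to C
C | a[c]acc   read c → write a, move →, go to H
H | aa[a]cc
Cell 1 holds a when M halts.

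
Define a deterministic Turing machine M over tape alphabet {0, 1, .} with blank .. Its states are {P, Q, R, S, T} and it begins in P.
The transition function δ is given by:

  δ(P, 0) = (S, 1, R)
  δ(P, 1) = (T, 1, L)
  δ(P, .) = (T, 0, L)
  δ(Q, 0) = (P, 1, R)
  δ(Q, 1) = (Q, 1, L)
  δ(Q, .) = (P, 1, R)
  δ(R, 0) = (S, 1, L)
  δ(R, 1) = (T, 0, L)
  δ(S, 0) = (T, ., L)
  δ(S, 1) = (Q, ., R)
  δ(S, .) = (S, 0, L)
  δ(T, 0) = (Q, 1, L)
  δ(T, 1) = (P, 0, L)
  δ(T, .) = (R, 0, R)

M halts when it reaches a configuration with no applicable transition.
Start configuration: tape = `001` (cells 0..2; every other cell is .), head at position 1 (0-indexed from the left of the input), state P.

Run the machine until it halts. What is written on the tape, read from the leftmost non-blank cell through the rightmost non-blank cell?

0.10.000

state=P head=1 tape=...0[0]1..   (P,0)→(S,1,R)
state=S head=2 tape=...01[1]..   (S,1)→(Q,.,R)
state=Q head=3 tape=...01.[.].   (Q,.)→(P,1,R)
state=P head=4 tape=...01.1[.]   (P,.)→(T,0,L)
state=T head=3 tape=...01.[1]0   (T,1)→(P,0,L)
state=P head=2 tape=...01[.]00   (P,.)→(T,0,L)
state=T head=1 tape=...0[1]000   (T,1)→(P,0,L)
state=P head=0 tape=...[0]0000   (P,0)→(S,1,R)
state=S head=1 tape=...1[0]000   (S,0)→(T,.,L)
state=T head=0 tape=...[1].000   (T,1)→(P,0,L)
state=P head=-1 tape=..[.]0.000   (P,.)→(T,0,L)
state=T head=-2 tape=.[.]00.000   (T,.)→(R,0,R)
state=R head=-1 tape=.0[0]0.000   (R,0)→(S,1,L)
state=S head=-2 tape=.[0]10.000   (S,0)→(T,.,L)
state=T head=-3 tape=[.].10.000   (T,.)→(R,0,R)
state=R head=-2 tape=0[.]10.000
The non-blank tape span at halt is 0.10.000.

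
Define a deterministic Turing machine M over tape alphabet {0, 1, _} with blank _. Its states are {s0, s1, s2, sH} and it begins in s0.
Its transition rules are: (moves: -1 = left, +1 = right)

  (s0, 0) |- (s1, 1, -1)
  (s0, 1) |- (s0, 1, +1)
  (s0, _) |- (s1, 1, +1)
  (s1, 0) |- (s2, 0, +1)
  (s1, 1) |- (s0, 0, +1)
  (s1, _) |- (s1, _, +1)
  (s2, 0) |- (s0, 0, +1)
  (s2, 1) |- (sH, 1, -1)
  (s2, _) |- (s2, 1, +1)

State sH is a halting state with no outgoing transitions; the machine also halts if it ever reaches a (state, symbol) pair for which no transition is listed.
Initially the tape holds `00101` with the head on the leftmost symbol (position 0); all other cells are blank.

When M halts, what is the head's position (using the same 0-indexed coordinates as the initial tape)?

s0 | _[0]0101   read 0 → write 1, move -1, go to s1
s1 | [_]10101   read _ → write _, move +1, go to s1
s1 | _[1]0101   read 1 → write 0, move +1, go to s0
s0 | _0[0]101   read 0 → write 1, move -1, go to s1
s1 | _[0]1101   read 0 → write 0, move +1, go to s2
s2 | _0[1]101   read 1 → write 1, move -1, go to sH
sH | _[0]1101
At halt the head is at cell 0.

0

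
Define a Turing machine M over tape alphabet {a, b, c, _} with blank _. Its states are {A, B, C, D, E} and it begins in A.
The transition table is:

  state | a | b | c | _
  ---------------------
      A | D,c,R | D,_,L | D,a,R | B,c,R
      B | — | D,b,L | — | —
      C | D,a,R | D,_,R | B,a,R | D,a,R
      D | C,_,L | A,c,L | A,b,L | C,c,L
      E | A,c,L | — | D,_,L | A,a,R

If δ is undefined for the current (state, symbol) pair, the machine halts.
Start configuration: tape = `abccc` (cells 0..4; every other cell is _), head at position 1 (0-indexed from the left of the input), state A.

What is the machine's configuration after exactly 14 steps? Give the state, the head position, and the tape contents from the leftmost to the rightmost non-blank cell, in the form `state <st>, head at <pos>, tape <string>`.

A | _a[b]ccc   read b → write _, move L, go to D
D | _[a]_ccc   read a → write _, move L, go to C
C | [_]__ccc   read _ → write a, move R, go to D
D | a[_]_ccc   read _ → write c, move L, go to C
C | [a]c_ccc   read a → write a, move R, go to D
D | a[c]_ccc   read c → write b, move L, go to A
A | [a]b_ccc   read a → write c, move R, go to D
D | c[b]_ccc   read b → write c, move L, go to A
A | [c]c_ccc   read c → write a, move R, go to D
D | a[c]_ccc   read c → write b, move L, go to A
A | [a]b_ccc   read a → write c, move R, go to D
D | c[b]_ccc   read b → write c, move L, go to A
A | [c]c_ccc   read c → write a, move R, go to D
D | a[c]_ccc   read c → write b, move L, go to A
A | [a]b_ccc
After 14 steps: state A, head at -1, tape ab_ccc.

state A, head at -1, tape ab_ccc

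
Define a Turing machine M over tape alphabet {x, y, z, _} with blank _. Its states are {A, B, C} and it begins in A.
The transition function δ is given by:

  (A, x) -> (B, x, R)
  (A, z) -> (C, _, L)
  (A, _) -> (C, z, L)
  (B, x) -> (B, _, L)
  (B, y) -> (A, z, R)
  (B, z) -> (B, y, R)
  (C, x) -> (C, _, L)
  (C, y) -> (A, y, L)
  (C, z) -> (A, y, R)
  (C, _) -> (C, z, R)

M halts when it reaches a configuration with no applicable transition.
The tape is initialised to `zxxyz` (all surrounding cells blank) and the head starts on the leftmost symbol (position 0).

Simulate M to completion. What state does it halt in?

A

A | ____[z]xxyz   read z → write _, move L, go to C
C | ___[_]_xxyz   read _ → write z, move R, go to C
C | ___z[_]xxyz   read _ → write z, move R, go to C
C | ___zz[x]xyz   read x → write _, move L, go to C
C | ___z[z]_xyz   read z → write y, move R, go to A
A | ___zy[_]xyz   read _ → write z, move L, go to C
C | ___z[y]zxyz   read y → write y, move L, go to A
A | ___[z]yzxyz   read z → write _, move L, go to C
C | __[_]_yzxyz   read _ → write z, move R, go to C
C | __z[_]yzxyz   read _ → write z, move R, go to C
C | __zz[y]zxyz   read y → write y, move L, go to A
A | __z[z]yzxyz   read z → write _, move L, go to C
C | __[z]_yzxyz   read z → write y, move R, go to A
A | __y[_]yzxyz   read _ → write z, move L, go to C
C | __[y]zyzxyz   read y → write y, move L, go to A
A | _[_]yzyzxyz   read _ → write z, move L, go to C
C | [_]zyzyzxyz   read _ → write z, move R, go to C
C | z[z]yzyzxyz   read z → write y, move R, go to A
A | zy[y]zyzxyz
No transition is defined for (A, y); M halts in state A.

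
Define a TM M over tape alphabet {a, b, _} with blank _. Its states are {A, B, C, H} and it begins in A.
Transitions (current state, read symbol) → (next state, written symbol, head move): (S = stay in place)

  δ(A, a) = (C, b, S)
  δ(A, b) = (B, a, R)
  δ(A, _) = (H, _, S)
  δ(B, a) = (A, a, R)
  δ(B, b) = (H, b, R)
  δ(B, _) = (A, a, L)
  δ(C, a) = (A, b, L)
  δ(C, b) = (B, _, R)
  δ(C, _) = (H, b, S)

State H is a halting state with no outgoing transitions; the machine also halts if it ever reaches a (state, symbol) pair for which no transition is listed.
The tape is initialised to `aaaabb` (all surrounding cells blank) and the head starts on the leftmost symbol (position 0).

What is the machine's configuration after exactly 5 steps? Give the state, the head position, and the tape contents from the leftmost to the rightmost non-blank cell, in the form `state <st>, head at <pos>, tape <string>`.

state B, head at 3, tape a_abb

A | [a]aaabb   read a → write b, move S, go to C
C | [b]aaabb   read b → write _, move R, go to B
B | _[a]aabb   read a → write a, move R, go to A
A | _a[a]abb   read a → write b, move S, go to C
C | _a[b]abb   read b → write _, move R, go to B
B | _a_[a]bb
After 5 steps: state B, head at 3, tape a_abb.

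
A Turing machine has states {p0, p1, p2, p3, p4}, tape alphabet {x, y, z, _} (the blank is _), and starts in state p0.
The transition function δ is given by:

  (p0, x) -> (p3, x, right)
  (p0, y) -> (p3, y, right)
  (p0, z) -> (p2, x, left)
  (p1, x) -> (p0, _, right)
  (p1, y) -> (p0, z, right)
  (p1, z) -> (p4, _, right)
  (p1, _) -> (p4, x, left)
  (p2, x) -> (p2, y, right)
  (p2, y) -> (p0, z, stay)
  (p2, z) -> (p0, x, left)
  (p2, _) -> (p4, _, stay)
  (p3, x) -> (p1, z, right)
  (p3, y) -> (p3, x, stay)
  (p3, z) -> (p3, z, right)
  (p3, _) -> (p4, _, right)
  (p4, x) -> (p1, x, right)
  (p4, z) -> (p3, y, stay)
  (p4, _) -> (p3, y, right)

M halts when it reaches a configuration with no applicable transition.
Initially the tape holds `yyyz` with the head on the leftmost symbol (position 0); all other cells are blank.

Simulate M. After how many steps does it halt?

20

state=p0 head=0 tape=_[y]yyz__   (p0,y)→(p3,y,right)
state=p3 head=1 tape=_y[y]yz__   (p3,y)→(p3,x,stay)
state=p3 head=1 tape=_y[x]yz__   (p3,x)→(p1,z,right)
state=p1 head=2 tape=_yz[y]z__   (p1,y)→(p0,z,right)
state=p0 head=3 tape=_yzz[z]__   (p0,z)→(p2,x,left)
state=p2 head=2 tape=_yz[z]x__   (p2,z)→(p0,x,left)
state=p0 head=1 tape=_y[z]xx__   (p0,z)→(p2,x,left)
state=p2 head=0 tape=_[y]xxx__   (p2,y)→(p0,z,stay)
state=p0 head=0 tape=_[z]xxx__   (p0,z)→(p2,x,left)
state=p2 head=-1 tape=[_]xxxx__   (p2,_)→(p4,_,stay)
state=p4 head=-1 tape=[_]xxxx__   (p4,_)→(p3,y,right)
state=p3 head=0 tape=y[x]xxx__   (p3,x)→(p1,z,right)
state=p1 head=1 tape=yz[x]xx__   (p1,x)→(p0,_,right)
state=p0 head=2 tape=yz_[x]x__   (p0,x)→(p3,x,right)
state=p3 head=3 tape=yz_x[x]__   (p3,x)→(p1,z,right)
state=p1 head=4 tape=yz_xz[_]_   (p1,_)→(p4,x,left)
state=p4 head=3 tape=yz_x[z]x_   (p4,z)→(p3,y,stay)
state=p3 head=3 tape=yz_x[y]x_   (p3,y)→(p3,x,stay)
state=p3 head=3 tape=yz_x[x]x_   (p3,x)→(p1,z,right)
state=p1 head=4 tape=yz_xz[x]_   (p1,x)→(p0,_,right)
state=p0 head=5 tape=yz_xz_[_]
M halts after 20 transitions.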